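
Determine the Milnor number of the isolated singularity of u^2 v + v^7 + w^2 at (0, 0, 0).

8

The Hessian of f at 0 is [[0, 0, 0], [0, 0, 0], [0, 0, 2]] with rank 1, so corank 2. A Groebner basis of the Jacobian ideal J(f) in C{u,v,w} is {u^2/7 + v^6, u^3, u*v, w}; counting standard monomials gives mu = 8. Corank 2; j^3 = u^2*v has shape L^2 M (L != M), so D-series; mu = 8 gives D_8.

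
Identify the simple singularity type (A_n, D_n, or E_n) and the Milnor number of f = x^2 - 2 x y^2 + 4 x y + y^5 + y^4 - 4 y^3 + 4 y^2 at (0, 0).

Type A_{4}, Milnor number mu = 4.

The Hessian of f at 0 has rank 1. Corank 1: A-series; mu = 4 gives A_4.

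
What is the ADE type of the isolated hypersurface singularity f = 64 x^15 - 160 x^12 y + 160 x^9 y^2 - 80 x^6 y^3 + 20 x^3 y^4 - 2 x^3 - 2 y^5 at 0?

The Hessian of f at 0 has rank 0. Corank 2; j^3 = -2*x^3 is a perfect cube, so E-series; the 5-jet and mu = 8 give E_8.

E_8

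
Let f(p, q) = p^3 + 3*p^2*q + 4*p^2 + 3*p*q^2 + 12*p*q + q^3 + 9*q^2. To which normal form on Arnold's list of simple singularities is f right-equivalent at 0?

A_2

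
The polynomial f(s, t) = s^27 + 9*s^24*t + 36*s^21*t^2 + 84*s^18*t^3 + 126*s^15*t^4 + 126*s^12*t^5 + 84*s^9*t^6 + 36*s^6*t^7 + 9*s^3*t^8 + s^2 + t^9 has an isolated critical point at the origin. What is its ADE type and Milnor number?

The Hessian of f at 0 has rank 1. Corank 1: A-series; mu = 8 gives A_8.

Type A8, Milnor number mu = 8.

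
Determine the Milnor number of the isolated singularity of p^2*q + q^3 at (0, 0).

4

The Hessian of f at 0 is [[0, 0], [0, 0]] with rank 0, so corank 2. A Groebner basis of the Jacobian ideal J(f) in C{p,q} is {q^3, p^2 + 3*q^2, p*q}; counting standard monomials gives mu = 4. Corank 2; j^3 = q*(p^2 + q^2) splits into three distinct lines over C (the quadratic factor has nonzero discriminant), so D_4.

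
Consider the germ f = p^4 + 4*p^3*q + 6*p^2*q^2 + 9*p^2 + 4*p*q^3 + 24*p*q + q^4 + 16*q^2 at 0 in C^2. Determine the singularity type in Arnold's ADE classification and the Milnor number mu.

Type A3, Milnor number mu = 3.

The Hessian of f at 0 is [[18, 24], [24, 32]] with rank 1, so corank 1. A Groebner basis of the Jacobian ideal J(f) in C{p,q} is {q^3, p + 4*q/3}; counting standard monomials gives mu = 3. Corank 1: A-series; mu = 3 gives A_3.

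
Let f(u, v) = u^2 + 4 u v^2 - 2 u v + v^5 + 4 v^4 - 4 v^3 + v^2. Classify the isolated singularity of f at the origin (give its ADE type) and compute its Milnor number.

Type A4, Milnor number mu = 4.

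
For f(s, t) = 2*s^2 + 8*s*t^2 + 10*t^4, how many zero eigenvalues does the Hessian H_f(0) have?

Hessian at 0 has rank 1.

1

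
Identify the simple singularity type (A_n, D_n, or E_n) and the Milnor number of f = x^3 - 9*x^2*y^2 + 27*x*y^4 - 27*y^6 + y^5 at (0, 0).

Type E_8, Milnor number mu = 8.

The Hessian of f at 0 is [[0, 0], [0, 0]] with rank 0, so corank 2. A Groebner basis of the Jacobian ideal J(f) in C{x,y} is {y^4, x^3, -x^2/6 + x*y^2}; counting standard monomials gives mu = 8. Corank 2; j^3 = x^3 is a perfect cube, so E-series; the 5-jet and mu = 8 give E_8.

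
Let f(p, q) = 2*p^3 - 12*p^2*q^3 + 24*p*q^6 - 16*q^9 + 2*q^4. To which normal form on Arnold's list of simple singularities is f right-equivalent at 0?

E6

The Hessian of f at 0 is [[0, 0], [0, 0]] with rank 0, so corank 2. A Groebner basis of the Jacobian ideal J(f) in C{p,q} is {q^3, p^2}; counting standard monomials gives mu = 6. Corank 2; j^3 = 2*p^3 is a perfect cube, so E-series; the 4-jet and mu = 6 give E_6.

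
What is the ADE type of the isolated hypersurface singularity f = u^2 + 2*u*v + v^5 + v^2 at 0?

A_4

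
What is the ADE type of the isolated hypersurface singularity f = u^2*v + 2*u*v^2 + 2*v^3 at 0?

D_4

The Hessian of f at 0 has rank 0. Corank 2; j^3 = v*(u^2 + 2*u*v + 2*v^2) splits into three distinct lines over C (the quadratic factor has nonzero discriminant), so D_4.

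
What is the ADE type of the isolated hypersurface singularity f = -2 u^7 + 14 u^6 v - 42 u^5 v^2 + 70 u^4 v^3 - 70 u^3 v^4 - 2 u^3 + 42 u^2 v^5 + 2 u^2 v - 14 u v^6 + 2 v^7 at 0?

D_{8}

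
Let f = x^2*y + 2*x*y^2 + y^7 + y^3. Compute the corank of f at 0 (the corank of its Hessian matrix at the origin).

2

Hessian at 0 has rank 0.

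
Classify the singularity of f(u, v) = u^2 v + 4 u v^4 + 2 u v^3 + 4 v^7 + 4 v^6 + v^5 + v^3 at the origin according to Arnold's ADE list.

D_{4}

The Hessian of f at 0 is [[0, 0], [0, 0]] with rank 0, so corank 2. A Groebner basis of the Jacobian ideal J(f) in C{u,v} is {v^3, u^2 + 3*v^2, u*v}; counting standard monomials gives mu = 4. Corank 2; j^3 = v*(u^2 + v^2) splits into three distinct lines over C (the quadratic factor has nonzero discriminant), so D_4.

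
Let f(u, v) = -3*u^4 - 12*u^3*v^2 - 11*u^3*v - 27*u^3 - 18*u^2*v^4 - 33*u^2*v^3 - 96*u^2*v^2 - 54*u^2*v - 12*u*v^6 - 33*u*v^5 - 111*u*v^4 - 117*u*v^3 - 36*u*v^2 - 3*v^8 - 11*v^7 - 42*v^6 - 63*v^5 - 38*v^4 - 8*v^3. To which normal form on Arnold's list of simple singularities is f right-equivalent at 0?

E7

The Hessian of f at 0 has rank 0. Corank 2; j^3 = -(3*u + 2*v)^3 is a perfect cube, so E-series; the 4-jet and mu = 7 give E_7.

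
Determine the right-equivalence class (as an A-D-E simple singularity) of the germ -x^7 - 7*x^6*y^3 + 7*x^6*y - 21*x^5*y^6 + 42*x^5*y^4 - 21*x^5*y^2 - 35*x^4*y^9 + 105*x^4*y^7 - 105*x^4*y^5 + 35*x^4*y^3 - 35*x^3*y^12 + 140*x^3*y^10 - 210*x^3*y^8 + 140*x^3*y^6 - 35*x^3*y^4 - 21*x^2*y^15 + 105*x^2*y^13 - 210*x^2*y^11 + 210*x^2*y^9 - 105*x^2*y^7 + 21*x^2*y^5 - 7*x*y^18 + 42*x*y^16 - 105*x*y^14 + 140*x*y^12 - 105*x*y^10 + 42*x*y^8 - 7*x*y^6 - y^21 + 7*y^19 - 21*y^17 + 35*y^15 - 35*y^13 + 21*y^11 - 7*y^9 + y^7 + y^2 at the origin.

A_{6}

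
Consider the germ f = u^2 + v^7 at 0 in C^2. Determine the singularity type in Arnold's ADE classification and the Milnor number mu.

The Hessian of f at 0 has rank 1. Corank 1: A-series; mu = 6 gives A_6.

Type A_{6}, Milnor number mu = 6.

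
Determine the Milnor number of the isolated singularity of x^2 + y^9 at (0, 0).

8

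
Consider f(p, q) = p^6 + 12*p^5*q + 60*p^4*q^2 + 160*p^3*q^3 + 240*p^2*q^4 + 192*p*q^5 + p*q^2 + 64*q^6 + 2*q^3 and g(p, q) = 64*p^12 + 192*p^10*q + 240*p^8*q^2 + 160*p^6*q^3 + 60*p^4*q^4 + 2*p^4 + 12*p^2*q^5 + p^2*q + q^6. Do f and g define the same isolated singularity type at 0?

Yes.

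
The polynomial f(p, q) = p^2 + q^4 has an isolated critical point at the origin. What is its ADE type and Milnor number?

Type A_{3}, Milnor number mu = 3.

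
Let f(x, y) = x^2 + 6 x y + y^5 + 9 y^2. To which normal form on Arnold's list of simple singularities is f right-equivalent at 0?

A_4

The Hessian of f at 0 is [[2, 6], [6, 18]] with rank 1, so corank 1. A Groebner basis of the Jacobian ideal J(f) in C{x,y} is {y^4, x + 3*y}; counting standard monomials gives mu = 4. Corank 1: A-series; mu = 4 gives A_4.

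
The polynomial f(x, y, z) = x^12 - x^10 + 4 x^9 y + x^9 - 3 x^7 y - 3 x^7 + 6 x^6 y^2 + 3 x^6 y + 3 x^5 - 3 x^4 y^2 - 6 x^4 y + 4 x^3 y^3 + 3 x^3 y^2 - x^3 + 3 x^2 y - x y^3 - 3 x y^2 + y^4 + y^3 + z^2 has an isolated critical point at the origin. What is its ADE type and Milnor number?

The Hessian of f at 0 is [[0, 0, 0], [0, 0, 0], [0, 0, 2]] with rank 1, so corank 2. A Groebner basis of the Jacobian ideal J(f) in C{x,y,z} is {x^3 - 3*x^2*y - 6*x^2 + 12*x*y - 6*y^2, 3*x^2 + x*y^2 - 6*x*y + 3*y^2, 3*x^2 - 6*x*y + y^3 + 3*y^2, z}; counting standard monomials gives mu = 7. Corank 2; j^3 = -(x - y)^3 is a perfect cube, so E-series; the 4-jet and mu = 7 give E_7.

Type E_{7}, Milnor number mu = 7.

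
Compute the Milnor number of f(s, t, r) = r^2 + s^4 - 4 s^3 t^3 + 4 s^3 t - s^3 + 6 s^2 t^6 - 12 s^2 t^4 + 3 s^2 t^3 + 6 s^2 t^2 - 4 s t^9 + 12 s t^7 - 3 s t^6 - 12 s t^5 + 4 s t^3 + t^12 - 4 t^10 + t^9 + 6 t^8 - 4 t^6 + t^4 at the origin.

6

The Hessian of f at 0 has rank 1. Corank 2; j^3 = -s^3 is a perfect cube, so E-series; the 4-jet and mu = 6 give E_6.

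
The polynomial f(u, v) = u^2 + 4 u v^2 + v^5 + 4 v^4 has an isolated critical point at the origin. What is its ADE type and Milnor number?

Type A_4, Milnor number mu = 4.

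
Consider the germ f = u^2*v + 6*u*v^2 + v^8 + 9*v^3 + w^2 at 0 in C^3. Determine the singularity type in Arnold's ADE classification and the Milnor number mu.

The Hessian of f at 0 has rank 1. Corank 2; j^3 = v*(u + 3*v)^2 has shape L^2 M (L != M), so D-series; mu = 9 gives D_9.

Type D_{9}, Milnor number mu = 9.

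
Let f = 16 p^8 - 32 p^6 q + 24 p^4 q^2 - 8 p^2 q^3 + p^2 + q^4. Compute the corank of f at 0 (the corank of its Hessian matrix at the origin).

1

The Hessian at 0 is [[2, 0], [0, 0]] of rank 1; hence corank 1.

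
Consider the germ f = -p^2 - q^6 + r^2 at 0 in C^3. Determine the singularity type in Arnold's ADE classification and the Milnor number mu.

Type A5, Milnor number mu = 5.

The Hessian of f at 0 has rank 2. Corank 1: A-series; mu = 5 gives A_5.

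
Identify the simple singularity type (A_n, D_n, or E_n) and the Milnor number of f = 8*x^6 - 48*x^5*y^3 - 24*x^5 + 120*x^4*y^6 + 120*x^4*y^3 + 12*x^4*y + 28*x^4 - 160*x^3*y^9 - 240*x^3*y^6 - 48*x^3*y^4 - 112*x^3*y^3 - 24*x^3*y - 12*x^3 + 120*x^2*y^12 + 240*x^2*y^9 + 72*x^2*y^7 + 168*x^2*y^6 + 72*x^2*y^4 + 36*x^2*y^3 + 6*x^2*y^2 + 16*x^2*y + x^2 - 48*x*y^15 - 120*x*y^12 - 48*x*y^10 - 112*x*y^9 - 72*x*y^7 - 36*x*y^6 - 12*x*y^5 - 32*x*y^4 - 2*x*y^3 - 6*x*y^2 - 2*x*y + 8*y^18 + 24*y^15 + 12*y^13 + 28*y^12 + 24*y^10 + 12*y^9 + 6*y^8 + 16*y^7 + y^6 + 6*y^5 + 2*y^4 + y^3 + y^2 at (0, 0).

The Hessian of f at 0 is [[2, -2], [-2, 2]] with rank 1, so corank 1. A Groebner basis of the Jacobian ideal J(f) in C{x,y} is {y^2, x - y}; counting standard monomials gives mu = 2. Corank 1: A-series; mu = 2 gives A_2.

Type A2, Milnor number mu = 2.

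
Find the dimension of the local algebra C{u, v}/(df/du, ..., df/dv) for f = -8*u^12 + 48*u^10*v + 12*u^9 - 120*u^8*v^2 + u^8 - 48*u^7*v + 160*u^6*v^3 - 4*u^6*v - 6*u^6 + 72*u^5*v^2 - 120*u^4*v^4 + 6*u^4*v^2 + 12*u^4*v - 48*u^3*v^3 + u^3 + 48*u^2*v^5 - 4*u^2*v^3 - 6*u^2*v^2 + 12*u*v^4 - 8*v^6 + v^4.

6

The Hessian of f at 0 is [[0, 0], [0, 0]] with rank 0, so corank 2. A Groebner basis of the Jacobian ideal J(f) in C{u,v} is {u^3, u^2*v, -u^2/4 + u*v^2, v^3}; counting standard monomials gives mu = 6. Corank 2; j^3 = u^3 is a perfect cube, so E-series; the 4-jet and mu = 6 give E_6.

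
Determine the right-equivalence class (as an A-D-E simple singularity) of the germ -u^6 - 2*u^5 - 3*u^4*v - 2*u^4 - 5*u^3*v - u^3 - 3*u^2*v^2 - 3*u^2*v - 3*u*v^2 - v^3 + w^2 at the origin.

The Hessian of f at 0 is [[0, 0, 0], [0, 0, 0], [0, 0, 2]] with rank 1, so corank 2. A Groebner basis of the Jacobian ideal J(f) in C{u,v,w} is {3*u^2 + 6*u*v + v^4 + v^3 + 3*v^2, u^3 - 12*u^2 - 24*u*v - 3*v^3 - 12*v^2, u^2*v + 9*u^2 + 18*u*v + 2*v^3 + 9*v^2, -5*u^2 + u*v^2 - 10*u*v - 2*v^3/3 - 5*v^2, w}; counting standard monomials gives mu = 7. Corank 2; j^3 = -(u + v)^3 is a perfect cube, so E-series; the 4-jet and mu = 7 give E_7.

E_{7}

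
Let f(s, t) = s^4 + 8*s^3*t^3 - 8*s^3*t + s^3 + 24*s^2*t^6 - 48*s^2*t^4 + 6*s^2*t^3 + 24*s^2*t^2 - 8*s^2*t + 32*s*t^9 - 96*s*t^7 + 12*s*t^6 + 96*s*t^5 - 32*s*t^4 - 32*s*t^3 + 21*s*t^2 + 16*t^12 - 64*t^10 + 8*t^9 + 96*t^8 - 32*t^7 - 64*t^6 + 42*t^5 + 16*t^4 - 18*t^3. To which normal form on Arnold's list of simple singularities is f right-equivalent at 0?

D_5

The Hessian of f at 0 has rank 0. Corank 2; j^3 = (s - 3*t)^2*(s - 2*t) has shape L^2 M (L != M), so D-series; mu = 5 gives D_5.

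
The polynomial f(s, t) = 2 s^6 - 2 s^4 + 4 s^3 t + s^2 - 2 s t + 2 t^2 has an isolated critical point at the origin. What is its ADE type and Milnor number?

Type A_1, Milnor number mu = 1.

The Hessian of f at 0 has rank 2. Corank 0: nondegenerate Morse point, so A_1.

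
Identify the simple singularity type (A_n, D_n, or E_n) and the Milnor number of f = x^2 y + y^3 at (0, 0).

Type D_4, Milnor number mu = 4.

The Hessian of f at 0 has rank 0. Corank 2; j^3 = y*(x^2 + y^2) splits into three distinct lines over C (the quadratic factor has nonzero discriminant), so D_4.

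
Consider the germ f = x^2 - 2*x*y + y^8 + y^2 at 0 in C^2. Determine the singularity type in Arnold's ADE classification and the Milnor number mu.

Type A_{7}, Milnor number mu = 7.

The Hessian of f at 0 is [[2, -2], [-2, 2]] with rank 1, so corank 1. A Groebner basis of the Jacobian ideal J(f) in C{x,y} is {y^7, x - y}; counting standard monomials gives mu = 7. Corank 1: A-series; mu = 7 gives A_7.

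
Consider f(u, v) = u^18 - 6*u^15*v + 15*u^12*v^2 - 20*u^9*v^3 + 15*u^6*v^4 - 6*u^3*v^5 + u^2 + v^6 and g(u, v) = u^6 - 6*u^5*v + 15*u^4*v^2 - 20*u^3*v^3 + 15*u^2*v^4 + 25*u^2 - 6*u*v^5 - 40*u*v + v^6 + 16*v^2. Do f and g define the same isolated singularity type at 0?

Yes.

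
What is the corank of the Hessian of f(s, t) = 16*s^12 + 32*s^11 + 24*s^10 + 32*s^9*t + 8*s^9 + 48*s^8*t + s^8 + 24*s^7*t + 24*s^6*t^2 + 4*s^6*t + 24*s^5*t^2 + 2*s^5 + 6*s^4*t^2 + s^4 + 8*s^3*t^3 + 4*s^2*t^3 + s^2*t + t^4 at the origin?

The Hessian at 0 is [[0, 0], [0, 0]] of rank 0; hence corank 2.

2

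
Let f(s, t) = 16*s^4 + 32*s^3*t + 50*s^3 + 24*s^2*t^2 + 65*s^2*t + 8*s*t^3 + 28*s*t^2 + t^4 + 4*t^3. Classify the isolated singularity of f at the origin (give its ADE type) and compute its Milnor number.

Type D5, Milnor number mu = 5.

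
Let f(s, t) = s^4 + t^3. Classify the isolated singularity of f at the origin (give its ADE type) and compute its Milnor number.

The Hessian of f at 0 is [[0, 0], [0, 0]] with rank 0, so corank 2. A Groebner basis of the Jacobian ideal J(f) in C{s,t} is {s^3, t^2}; counting standard monomials gives mu = 6. Corank 2; j^3 = t^3 is a perfect cube, so E-series; the 4-jet and mu = 6 give E_6.

Type E_{6}, Milnor number mu = 6.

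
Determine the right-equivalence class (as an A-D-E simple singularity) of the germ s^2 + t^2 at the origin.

A_{1}

The Hessian of f at 0 has rank 2. Corank 0: nondegenerate Morse point, so A_1.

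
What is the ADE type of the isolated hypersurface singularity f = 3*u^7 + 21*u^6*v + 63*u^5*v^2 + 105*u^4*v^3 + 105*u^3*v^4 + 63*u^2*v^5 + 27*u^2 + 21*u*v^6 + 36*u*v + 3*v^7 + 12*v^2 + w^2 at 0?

A_6

The Hessian of f at 0 has rank 2. Corank 1: A-series; mu = 6 gives A_6.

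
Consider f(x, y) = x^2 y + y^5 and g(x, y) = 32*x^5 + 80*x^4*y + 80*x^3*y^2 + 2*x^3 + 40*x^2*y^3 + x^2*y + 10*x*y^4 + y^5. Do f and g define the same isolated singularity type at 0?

Yes.

The Hessian of f at 0 has rank 0. Corank 2; j^3 = x^2*y has shape L^2 M (L != M), so D-series; mu = 6 gives D_6. The Hessian of g at 0 has rank 0. Corank 2; j^3 = x^2*(2*x + y) has shape L^2 M (L != M), so D-series; mu = 6 gives D_6. Both have type D_6, hence right-equivalent.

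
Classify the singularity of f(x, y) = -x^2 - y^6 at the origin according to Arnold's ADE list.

A_5

The Hessian of f at 0 has rank 1. Corank 1: A-series; mu = 5 gives A_5.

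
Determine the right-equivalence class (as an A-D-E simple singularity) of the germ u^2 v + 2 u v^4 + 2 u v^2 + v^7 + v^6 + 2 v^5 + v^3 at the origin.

D_7

The Hessian of f at 0 has rank 0. Corank 2; j^3 = v*(u + v)^2 has shape L^2 M (L != M), so D-series; mu = 7 gives D_7.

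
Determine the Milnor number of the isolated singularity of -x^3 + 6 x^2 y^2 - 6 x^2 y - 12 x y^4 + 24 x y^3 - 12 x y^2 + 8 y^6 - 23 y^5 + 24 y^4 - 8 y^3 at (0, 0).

8

The Hessian of f at 0 is [[0, 0], [0, 0]] with rank 0, so corank 2. A Groebner basis of the Jacobian ideal J(f) in C{x,y} is {y^4, x^3 + 6*x^2*y + 3*x^2 + 12*x*y - 16*y^3 + 12*y^2, -x^2/4 + x*y^2 - x*y + 2*y^3 - y^2}; counting standard monomials gives mu = 8. Corank 2; j^3 = -(x + 2*y)^3 is a perfect cube, so E-series; the 5-jet and mu = 8 give E_8.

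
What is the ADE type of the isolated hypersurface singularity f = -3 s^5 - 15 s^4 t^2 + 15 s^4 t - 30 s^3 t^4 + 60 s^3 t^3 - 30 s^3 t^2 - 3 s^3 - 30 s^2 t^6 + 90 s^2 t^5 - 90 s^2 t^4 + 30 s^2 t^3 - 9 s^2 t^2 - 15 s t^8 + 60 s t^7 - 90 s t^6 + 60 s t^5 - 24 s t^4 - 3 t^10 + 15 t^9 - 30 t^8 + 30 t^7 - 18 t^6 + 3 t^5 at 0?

The Hessian of f at 0 has rank 0. Corank 2; j^3 = -3*s^3 is a perfect cube, so E-series; the 5-jet and mu = 8 give E_8.

E_{8}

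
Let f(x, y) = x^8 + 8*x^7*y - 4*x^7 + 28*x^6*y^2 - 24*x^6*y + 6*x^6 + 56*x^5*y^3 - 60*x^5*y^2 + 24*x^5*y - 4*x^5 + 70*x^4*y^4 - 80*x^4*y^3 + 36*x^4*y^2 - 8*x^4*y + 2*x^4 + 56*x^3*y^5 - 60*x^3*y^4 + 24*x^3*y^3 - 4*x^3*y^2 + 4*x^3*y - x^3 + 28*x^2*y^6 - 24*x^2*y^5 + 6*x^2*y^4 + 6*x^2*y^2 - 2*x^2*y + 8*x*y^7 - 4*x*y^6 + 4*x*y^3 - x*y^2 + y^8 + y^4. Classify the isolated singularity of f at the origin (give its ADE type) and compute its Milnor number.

Type D_5, Milnor number mu = 5.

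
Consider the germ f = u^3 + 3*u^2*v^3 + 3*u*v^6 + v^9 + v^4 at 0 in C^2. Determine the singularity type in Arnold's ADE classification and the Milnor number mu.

Type E_{6}, Milnor number mu = 6.

The Hessian of f at 0 has rank 0. Corank 2; j^3 = u^3 is a perfect cube, so E-series; the 4-jet and mu = 6 give E_6.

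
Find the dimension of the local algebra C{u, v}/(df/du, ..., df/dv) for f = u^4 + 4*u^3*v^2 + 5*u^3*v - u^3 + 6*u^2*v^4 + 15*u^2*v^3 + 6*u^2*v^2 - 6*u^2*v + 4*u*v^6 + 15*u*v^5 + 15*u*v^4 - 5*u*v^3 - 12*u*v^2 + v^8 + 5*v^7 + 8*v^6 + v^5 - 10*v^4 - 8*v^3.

The Hessian of f at 0 has rank 0. Corank 2; j^3 = -(u + 2*v)^3 is a perfect cube, so E-series; the 4-jet and mu = 7 give E_7.

7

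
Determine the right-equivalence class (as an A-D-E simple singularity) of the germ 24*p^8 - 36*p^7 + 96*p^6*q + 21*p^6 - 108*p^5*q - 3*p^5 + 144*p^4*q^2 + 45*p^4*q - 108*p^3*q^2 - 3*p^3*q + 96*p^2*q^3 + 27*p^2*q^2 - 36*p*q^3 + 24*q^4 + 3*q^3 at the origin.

E_7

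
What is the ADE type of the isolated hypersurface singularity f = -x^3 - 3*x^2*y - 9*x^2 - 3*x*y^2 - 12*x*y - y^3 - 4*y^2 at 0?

The Hessian of f at 0 is [[-18, -12], [-12, -8]] with rank 1, so corank 1. A Groebner basis of the Jacobian ideal J(f) in C{x,y} is {y^2, x + 2*y/3}; counting standard monomials gives mu = 2. Corank 1: A-series; mu = 2 gives A_2.

A_{2}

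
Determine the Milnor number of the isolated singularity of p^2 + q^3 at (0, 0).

2

The Hessian of f at 0 is [[2, 0], [0, 0]] with rank 1, so corank 1. A Groebner basis of the Jacobian ideal J(f) in C{p,q} is {q^2, p}; counting standard monomials gives mu = 2. Corank 1: A-series; mu = 2 gives A_2.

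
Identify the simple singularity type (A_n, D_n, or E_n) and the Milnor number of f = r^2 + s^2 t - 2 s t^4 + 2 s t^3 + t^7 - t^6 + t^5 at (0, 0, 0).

Type D_7, Milnor number mu = 7.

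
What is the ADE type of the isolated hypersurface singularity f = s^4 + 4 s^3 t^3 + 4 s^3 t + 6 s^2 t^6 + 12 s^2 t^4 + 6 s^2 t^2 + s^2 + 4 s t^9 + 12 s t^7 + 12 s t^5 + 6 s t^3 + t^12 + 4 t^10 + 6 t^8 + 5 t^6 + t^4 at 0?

The Hessian of f at 0 has rank 1. Corank 1: A-series; mu = 3 gives A_3.

A_3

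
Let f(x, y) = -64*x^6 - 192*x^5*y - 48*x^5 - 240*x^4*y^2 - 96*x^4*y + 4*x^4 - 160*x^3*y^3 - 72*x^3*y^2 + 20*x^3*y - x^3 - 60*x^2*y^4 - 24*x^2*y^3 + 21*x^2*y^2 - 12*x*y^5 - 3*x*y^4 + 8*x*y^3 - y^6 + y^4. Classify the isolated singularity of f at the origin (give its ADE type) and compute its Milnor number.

The Hessian of f at 0 is [[0, 0], [0, 0]] with rank 0, so corank 2. A Groebner basis of the Jacobian ideal J(f) in C{x,y} is {x^3, x^2*y, x^2/2 + x*y^2, -3*x^2 + y^3}; counting standard monomials gives mu = 6. Corank 2; j^3 = -x^3 is a perfect cube, so E-series; the 4-jet and mu = 6 give E_6.

Type E_{6}, Milnor number mu = 6.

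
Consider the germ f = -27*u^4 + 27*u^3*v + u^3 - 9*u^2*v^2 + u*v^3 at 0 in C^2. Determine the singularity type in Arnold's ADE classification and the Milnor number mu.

The Hessian of f at 0 has rank 0. Corank 2; j^3 = u^3 is a perfect cube, so E-series; the 4-jet and mu = 7 give E_7.

Type E_7, Milnor number mu = 7.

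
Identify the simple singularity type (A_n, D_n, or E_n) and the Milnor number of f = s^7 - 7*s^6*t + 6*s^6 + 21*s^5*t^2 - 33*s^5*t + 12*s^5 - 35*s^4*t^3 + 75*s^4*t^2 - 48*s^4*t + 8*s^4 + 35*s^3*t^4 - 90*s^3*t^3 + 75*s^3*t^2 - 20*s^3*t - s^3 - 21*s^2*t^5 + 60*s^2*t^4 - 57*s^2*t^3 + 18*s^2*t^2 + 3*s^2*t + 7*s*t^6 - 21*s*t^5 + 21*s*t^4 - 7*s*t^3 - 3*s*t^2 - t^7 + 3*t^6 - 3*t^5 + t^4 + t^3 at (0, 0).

The Hessian of f at 0 is [[0, 0], [0, 0]] with rank 0, so corank 2. A Groebner basis of the Jacobian ideal J(f) in C{s,t} is {3*s^2/4 - 3*s*t/2 + t^4 - t^3/4 + 3*t^2/4, s^3 - 9*s^2/4 + 9*s*t/2 - t^3/4 - 9*t^2/4, s^2*t - 7*s^2/4 + 7*s*t/2 - 5*t^3/12 - 7*t^2/4, -s^2 + s*t^2 + 2*s*t - 2*t^3/3 - t^2}; counting standard monomials gives mu = 7. Corank 2; j^3 = -(s - t)^3 is a perfect cube, so E-series; the 4-jet and mu = 7 give E_7.

Type E_{7}, Milnor number mu = 7.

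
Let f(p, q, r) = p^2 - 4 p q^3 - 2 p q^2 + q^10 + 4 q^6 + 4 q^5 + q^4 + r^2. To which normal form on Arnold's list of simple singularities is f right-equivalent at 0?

The Hessian of f at 0 has rank 2. Corank 1: A-series; mu = 9 gives A_9.

A_9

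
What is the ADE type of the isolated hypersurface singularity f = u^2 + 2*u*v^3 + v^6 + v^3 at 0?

The Hessian of f at 0 is [[2, 0], [0, 0]] with rank 1, so corank 1. A Groebner basis of the Jacobian ideal J(f) in C{u,v} is {v^2, u}; counting standard monomials gives mu = 2. Corank 1: A-series; mu = 2 gives A_2.

A2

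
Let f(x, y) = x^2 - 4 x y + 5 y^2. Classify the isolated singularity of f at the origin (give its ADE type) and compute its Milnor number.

Type A1, Milnor number mu = 1.

The Hessian of f at 0 is [[2, -4], [-4, 10]] with rank 2, so corank 0. A Groebner basis of the Jacobian ideal J(f) in C{x,y} is {x, y}; counting standard monomials gives mu = 1. Corank 0: nondegenerate Morse point, so A_1.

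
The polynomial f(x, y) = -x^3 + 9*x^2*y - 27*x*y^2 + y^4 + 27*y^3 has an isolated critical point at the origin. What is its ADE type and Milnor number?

The Hessian of f at 0 has rank 0. Corank 2; j^3 = -(x - 3*y)^3 is a perfect cube, so E-series; the 4-jet and mu = 6 give E_6.

Type E_{6}, Milnor number mu = 6.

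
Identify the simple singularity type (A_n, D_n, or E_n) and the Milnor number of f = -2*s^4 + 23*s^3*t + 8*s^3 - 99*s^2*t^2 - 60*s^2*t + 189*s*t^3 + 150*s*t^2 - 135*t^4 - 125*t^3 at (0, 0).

The Hessian of f at 0 is [[0, 0], [0, 0]] with rank 0, so corank 2. A Groebner basis of the Jacobian ideal J(f) in C{s,t} is {768*s^2 - 3840*s*t + t^4 + 8*t^3 + 4800*t^2, s^3 - 660*s^2 + 3300*s*t - 45*t^3/2 - 4125*t^2, s^2*t - 168*s^2 + 840*s*t - 8*t^3 - 1050*t^2, -32*s^2 + s*t^2 + 160*s*t - 17*t^3/6 - 200*t^2}; counting standard monomials gives mu = 7. Corank 2; j^3 = (2*s - 5*t)^3 is a perfect cube, so E-series; the 4-jet and mu = 7 give E_7.

Type E_{7}, Milnor number mu = 7.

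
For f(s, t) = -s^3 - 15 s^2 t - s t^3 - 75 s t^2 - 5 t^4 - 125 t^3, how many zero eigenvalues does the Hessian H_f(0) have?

2

Hessian at 0 has rank 0.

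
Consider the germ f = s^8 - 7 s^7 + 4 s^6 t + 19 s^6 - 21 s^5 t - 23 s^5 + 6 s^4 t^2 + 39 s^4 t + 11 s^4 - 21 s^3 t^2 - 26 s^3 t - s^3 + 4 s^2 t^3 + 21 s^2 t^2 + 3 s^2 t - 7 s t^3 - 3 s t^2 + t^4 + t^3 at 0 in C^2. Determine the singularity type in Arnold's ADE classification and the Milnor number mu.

Type E7, Milnor number mu = 7.

The Hessian of f at 0 is [[0, 0], [0, 0]] with rank 0, so corank 2. A Groebner basis of the Jacobian ideal J(f) in C{s,t} is {3*s^2/2 - 3*s*t + t^4 - t^3/2 + 3*t^2/2, s^3 - t^3, s^2*t - s^2/2 + s*t - 5*t^3/6 - t^2/2, -s^2/2 + s*t^2 + s*t - 5*t^3/6 - t^2/2}; counting standard monomials gives mu = 7. Corank 2; j^3 = -(s - t)^3 is a perfect cube, so E-series; the 4-jet and mu = 7 give E_7.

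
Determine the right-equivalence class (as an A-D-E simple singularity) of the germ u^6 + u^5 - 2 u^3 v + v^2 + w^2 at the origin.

A4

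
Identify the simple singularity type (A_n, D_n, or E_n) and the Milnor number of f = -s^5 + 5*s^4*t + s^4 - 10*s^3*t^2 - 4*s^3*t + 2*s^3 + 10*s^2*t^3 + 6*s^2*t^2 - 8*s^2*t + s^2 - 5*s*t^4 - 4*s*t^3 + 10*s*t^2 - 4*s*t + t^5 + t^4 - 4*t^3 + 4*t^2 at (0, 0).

Type A_{4}, Milnor number mu = 4.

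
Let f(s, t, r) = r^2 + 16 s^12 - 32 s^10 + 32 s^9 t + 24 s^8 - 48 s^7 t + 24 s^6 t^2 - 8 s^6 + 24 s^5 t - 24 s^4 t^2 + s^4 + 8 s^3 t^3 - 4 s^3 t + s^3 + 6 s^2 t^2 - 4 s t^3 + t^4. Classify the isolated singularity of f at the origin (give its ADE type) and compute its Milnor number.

Type E_{6}, Milnor number mu = 6.

The Hessian of f at 0 has rank 1. Corank 2; j^3 = s^3 is a perfect cube, so E-series; the 4-jet and mu = 6 give E_6.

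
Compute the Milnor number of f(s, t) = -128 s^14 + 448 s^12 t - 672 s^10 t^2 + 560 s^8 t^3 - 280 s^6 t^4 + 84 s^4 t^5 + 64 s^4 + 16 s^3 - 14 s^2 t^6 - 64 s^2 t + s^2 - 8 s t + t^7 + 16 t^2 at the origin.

The Hessian of f at 0 is [[2, -8], [-8, 32]] with rank 1, so corank 1. A Groebner basis of the Jacobian ideal J(f) in C{s,t} is {-7*s*t/6144 - 5*s/393216 + t^4 - t^3/24 + 3*t^2/1024 + 5*t/98304, s*t^2 + s*t/24 + s/3072 - 4*t^3/3 - t^2/8 - t/768, s^2 + s/8 - t/2}; counting standard monomials gives mu = 6. Corank 1: A-series; mu = 6 gives A_6.

6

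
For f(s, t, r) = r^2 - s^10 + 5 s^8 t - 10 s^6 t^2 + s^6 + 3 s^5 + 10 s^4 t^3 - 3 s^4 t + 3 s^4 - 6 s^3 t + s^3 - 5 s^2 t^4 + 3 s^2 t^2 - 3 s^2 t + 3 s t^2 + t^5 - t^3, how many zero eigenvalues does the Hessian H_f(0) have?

2

Hessian at 0 has rank 1.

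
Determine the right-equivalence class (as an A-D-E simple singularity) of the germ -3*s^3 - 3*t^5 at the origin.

E_{8}

The Hessian of f at 0 is [[0, 0], [0, 0]] with rank 0, so corank 2. A Groebner basis of the Jacobian ideal J(f) in C{s,t} is {t^4, s^2}; counting standard monomials gives mu = 8. Corank 2; j^3 = -3*s^3 is a perfect cube, so E-series; the 5-jet and mu = 8 give E_8.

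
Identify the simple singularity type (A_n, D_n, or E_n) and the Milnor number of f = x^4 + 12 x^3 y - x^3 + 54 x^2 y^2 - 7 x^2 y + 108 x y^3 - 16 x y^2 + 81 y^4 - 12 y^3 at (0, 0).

The Hessian of f at 0 is [[0, 0], [0, 0]] with rank 0, so corank 2. A Groebner basis of the Jacobian ideal J(f) in C{x,y} is {x*y^2 - x*y/2 - y^2, x*y/4 + y^3 + y^2/2, x^2 + 5*x*y + 6*y^2}; counting standard monomials gives mu = 5. Corank 2; j^3 = -(x + 2*y)^2*(x + 3*y) has shape L^2 M (L != M), so D-series; mu = 5 gives D_5.

Type D5, Milnor number mu = 5.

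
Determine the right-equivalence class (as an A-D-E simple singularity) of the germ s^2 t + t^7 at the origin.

D_8

The Hessian of f at 0 is [[0, 0], [0, 0]] with rank 0, so corank 2. A Groebner basis of the Jacobian ideal J(f) in C{s,t} is {s^2/7 + t^6, s^3, s*t}; counting standard monomials gives mu = 8. Corank 2; j^3 = s^2*t has shape L^2 M (L != M), so D-series; mu = 8 gives D_8.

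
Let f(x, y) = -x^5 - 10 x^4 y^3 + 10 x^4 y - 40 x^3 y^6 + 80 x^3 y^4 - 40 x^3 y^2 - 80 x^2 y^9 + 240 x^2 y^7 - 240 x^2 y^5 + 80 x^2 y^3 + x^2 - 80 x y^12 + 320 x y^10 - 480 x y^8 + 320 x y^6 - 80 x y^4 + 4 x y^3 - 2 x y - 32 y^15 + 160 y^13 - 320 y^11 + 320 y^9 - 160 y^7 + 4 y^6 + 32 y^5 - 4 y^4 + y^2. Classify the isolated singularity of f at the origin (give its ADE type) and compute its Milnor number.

Type A4, Milnor number mu = 4.

The Hessian of f at 0 has rank 1. Corank 1: A-series; mu = 4 gives A_4.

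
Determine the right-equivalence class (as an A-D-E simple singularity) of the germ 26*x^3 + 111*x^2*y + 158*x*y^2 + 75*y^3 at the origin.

The Hessian of f at 0 has rank 0. Corank 2; j^3 = (2*x + 3*y)*(13*x^2 + 36*x*y + 25*y^2) splits into three distinct lines over C (the quadratic factor has nonzero discriminant), so D_4.

D_4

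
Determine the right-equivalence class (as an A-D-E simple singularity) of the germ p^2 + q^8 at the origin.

A_7

The Hessian of f at 0 has rank 1. Corank 1: A-series; mu = 7 gives A_7.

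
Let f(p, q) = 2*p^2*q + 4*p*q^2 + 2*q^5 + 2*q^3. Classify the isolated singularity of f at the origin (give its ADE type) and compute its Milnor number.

The Hessian of f at 0 has rank 0. Corank 2; j^3 = 2*q*(p + q)^2 has shape L^2 M (L != M), so D-series; mu = 6 gives D_6.

Type D_6, Milnor number mu = 6.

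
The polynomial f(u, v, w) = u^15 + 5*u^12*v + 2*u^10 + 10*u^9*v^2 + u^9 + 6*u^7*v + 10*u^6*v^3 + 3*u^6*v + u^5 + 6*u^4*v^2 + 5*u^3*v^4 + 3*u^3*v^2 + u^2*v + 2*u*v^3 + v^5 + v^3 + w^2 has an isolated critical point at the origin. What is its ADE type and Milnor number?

The Hessian of f at 0 has rank 1. Corank 2; j^3 = v*(u^2 + v^2) splits into three distinct lines over C (the quadratic factor has nonzero discriminant), so D_4.

Type D4, Milnor number mu = 4.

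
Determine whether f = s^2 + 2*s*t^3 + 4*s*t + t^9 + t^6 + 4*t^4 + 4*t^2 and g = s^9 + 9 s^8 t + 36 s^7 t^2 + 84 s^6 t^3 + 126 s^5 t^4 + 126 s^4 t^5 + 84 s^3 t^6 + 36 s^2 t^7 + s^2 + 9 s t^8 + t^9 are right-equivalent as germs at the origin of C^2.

Yes.

The Hessian of f at 0 has rank 1. Corank 1: A-series; mu = 8 gives A_8. The Hessian of g at 0 has rank 1. Corank 1: A-series; mu = 8 gives A_8. Both have type A_8, hence right-equivalent.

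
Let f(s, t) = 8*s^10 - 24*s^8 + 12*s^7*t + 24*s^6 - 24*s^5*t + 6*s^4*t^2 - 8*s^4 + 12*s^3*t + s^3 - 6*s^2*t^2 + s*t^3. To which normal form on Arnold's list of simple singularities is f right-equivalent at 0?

E7

The Hessian of f at 0 has rank 0. Corank 2; j^3 = s^3 is a perfect cube, so E-series; the 4-jet and mu = 7 give E_7.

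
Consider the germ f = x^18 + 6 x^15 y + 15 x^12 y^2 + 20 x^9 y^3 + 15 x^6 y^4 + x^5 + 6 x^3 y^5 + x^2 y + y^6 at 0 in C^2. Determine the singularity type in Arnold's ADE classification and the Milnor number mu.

The Hessian of f at 0 is [[0, 0], [0, 0]] with rank 0, so corank 2. A Groebner basis of the Jacobian ideal J(f) in C{x,y} is {x^2/6 + y^5, x^3, x*y}; counting standard monomials gives mu = 7. Corank 2; j^3 = x^2*y has shape L^2 M (L != M), so D-series; mu = 7 gives D_7.

Type D7, Milnor number mu = 7.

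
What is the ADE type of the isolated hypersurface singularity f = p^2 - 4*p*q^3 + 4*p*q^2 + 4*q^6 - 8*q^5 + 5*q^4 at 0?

The Hessian of f at 0 is [[2, 0], [0, 0]] with rank 1, so corank 1. A Groebner basis of the Jacobian ideal J(f) in C{p,q} is {p^2, p*q, p/2 + q^2}; counting standard monomials gives mu = 3. Corank 1: A-series; mu = 3 gives A_3.

A3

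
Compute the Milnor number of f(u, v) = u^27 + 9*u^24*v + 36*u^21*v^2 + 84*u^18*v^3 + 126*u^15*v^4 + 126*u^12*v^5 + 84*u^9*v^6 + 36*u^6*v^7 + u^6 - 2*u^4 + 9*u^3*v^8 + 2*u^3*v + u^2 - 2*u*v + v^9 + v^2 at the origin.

8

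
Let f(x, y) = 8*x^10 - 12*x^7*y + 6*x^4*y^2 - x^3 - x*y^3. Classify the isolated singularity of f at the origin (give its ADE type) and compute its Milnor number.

The Hessian of f at 0 is [[0, 0], [0, 0]] with rank 0, so corank 2. A Groebner basis of the Jacobian ideal J(f) in C{x,y} is {x^3, x*y^2, 3*x^2 + y^3}; counting standard monomials gives mu = 7. Corank 2; j^3 = -x^3 is a perfect cube, so E-series; the 4-jet and mu = 7 give E_7.

Type E_7, Milnor number mu = 7.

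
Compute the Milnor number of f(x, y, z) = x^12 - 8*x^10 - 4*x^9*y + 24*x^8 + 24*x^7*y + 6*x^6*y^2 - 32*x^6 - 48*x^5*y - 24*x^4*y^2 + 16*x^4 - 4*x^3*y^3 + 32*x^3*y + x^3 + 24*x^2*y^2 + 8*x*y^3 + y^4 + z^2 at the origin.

The Hessian of f at 0 has rank 1. Corank 2; j^3 = x^3 is a perfect cube, so E-series; the 4-jet and mu = 6 give E_6.

6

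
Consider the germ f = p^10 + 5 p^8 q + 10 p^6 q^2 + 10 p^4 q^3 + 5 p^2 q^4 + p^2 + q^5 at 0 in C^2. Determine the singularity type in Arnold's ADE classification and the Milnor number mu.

The Hessian of f at 0 is [[2, 0], [0, 0]] with rank 1, so corank 1. A Groebner basis of the Jacobian ideal J(f) in C{p,q} is {q^4, p}; counting standard monomials gives mu = 4. Corank 1: A-series; mu = 4 gives A_4.

Type A_4, Milnor number mu = 4.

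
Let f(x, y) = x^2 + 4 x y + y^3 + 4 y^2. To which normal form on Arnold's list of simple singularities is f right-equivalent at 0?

The Hessian of f at 0 is [[2, 4], [4, 8]] with rank 1, so corank 1. A Groebner basis of the Jacobian ideal J(f) in C{x,y} is {y^2, x + 2*y}; counting standard monomials gives mu = 2. Corank 1: A-series; mu = 2 gives A_2.

A_{2}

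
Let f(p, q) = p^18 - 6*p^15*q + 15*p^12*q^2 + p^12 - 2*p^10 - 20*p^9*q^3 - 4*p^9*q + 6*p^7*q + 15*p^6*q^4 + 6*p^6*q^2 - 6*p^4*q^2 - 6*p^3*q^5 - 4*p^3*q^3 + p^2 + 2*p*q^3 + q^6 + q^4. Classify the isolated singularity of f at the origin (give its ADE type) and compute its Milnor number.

The Hessian of f at 0 is [[2, 0], [0, 0]] with rank 1, so corank 1. A Groebner basis of the Jacobian ideal J(f) in C{p,q} is {q^3, p}; counting standard monomials gives mu = 3. Corank 1: A-series; mu = 3 gives A_3.

Type A_3, Milnor number mu = 3.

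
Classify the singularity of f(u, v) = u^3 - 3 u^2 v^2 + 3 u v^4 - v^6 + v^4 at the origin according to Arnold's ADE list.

E_6

The Hessian of f at 0 has rank 0. Corank 2; j^3 = u^3 is a perfect cube, so E-series; the 4-jet and mu = 6 give E_6.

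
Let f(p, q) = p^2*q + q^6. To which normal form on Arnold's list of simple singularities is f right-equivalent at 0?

The Hessian of f at 0 has rank 0. Corank 2; j^3 = p^2*q has shape L^2 M (L != M), so D-series; mu = 7 gives D_7.

D_{7}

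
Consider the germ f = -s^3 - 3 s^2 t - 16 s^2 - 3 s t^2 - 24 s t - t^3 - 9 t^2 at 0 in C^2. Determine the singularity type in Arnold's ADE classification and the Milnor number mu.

The Hessian of f at 0 is [[-32, -24], [-24, -18]] with rank 1, so corank 1. A Groebner basis of the Jacobian ideal J(f) in C{s,t} is {t^2, s + 3*t/4}; counting standard monomials gives mu = 2. Corank 1: A-series; mu = 2 gives A_2.

Type A2, Milnor number mu = 2.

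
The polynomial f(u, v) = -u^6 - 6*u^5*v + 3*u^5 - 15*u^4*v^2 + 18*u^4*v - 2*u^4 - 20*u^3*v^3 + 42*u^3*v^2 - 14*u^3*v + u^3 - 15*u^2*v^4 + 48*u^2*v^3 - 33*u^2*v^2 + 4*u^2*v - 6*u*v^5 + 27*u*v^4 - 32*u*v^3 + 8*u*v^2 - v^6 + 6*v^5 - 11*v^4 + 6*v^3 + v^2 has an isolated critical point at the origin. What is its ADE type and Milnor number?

Type A_2, Milnor number mu = 2.

The Hessian of f at 0 is [[0, 0], [0, 2]] with rank 1, so corank 1. A Groebner basis of the Jacobian ideal J(f) in C{u,v} is {u^2, v}; counting standard monomials gives mu = 2. Corank 1: A-series; mu = 2 gives A_2.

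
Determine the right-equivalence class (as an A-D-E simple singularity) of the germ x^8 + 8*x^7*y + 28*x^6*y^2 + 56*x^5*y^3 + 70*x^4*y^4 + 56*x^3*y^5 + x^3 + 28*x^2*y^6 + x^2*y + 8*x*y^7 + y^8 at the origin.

The Hessian of f at 0 has rank 0. Corank 2; j^3 = x^2*(x + y) has shape L^2 M (L != M), so D-series; mu = 9 gives D_9.

D_{9}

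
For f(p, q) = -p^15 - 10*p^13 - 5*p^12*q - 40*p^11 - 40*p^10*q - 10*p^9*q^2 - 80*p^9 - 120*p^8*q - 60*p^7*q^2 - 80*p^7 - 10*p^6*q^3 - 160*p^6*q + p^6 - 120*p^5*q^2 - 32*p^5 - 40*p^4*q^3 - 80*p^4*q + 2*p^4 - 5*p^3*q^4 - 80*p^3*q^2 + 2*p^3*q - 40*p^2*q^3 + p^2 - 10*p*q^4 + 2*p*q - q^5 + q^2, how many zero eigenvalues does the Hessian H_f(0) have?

Hessian at 0 has rank 1.

1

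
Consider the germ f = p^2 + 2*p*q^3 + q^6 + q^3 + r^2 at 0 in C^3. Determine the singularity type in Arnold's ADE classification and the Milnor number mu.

Type A_{2}, Milnor number mu = 2.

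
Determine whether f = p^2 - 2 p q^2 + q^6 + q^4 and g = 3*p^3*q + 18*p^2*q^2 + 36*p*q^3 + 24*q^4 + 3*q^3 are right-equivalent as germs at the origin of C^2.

The Hessian of f at 0 is [[2, 0], [0, 0]] with rank 1, so corank 1. A Groebner basis of the Jacobian ideal J(f) in C{p,q} is {p^3, p^2*q, -p + q^2}; counting standard monomials gives mu = 5. Corank 1: A-series; mu = 5 gives A_5. The Hessian of g at 0 is [[0, 0], [0, 0]] with rank 0, so corank 2. A Groebner basis of the Jacobian ideal J(g) in C{p,q} is {p^3 - 12*p*q^2 + 3*q^2, p^2*q + 4*p*q^2, q^3}; counting standard monomials gives mu = 7. Corank 2; j^3 = 3*q^3 is a perfect cube, so E-series; the 4-jet and mu = 7 give E_7. f is A_5 but g is E_7, hence not right-equivalent.

No.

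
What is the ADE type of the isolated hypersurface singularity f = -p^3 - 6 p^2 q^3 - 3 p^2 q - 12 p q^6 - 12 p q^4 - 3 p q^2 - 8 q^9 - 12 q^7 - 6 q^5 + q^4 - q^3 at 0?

The Hessian of f at 0 has rank 0. Corank 2; j^3 = -(p + q)^3 is a perfect cube, so E-series; the 4-jet and mu = 6 give E_6.

E6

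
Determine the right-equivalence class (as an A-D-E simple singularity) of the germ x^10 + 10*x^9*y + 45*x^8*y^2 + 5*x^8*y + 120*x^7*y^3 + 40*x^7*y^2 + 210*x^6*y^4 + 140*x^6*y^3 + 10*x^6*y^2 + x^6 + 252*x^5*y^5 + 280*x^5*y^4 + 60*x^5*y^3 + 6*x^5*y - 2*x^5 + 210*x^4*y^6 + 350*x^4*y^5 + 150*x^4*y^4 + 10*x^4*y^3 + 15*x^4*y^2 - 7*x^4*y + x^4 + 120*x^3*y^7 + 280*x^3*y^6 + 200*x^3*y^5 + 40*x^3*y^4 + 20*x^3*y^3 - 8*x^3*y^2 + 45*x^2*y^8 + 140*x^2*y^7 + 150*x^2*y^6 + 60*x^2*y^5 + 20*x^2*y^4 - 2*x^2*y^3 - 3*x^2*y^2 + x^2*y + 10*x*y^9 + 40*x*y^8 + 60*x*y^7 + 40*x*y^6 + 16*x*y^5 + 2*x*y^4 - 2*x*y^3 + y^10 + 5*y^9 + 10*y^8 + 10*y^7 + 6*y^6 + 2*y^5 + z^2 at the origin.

D_{6}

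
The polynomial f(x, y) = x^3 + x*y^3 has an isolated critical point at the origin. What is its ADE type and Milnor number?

Type E_7, Milnor number mu = 7.

The Hessian of f at 0 has rank 0. Corank 2; j^3 = x^3 is a perfect cube, so E-series; the 4-jet and mu = 7 give E_7.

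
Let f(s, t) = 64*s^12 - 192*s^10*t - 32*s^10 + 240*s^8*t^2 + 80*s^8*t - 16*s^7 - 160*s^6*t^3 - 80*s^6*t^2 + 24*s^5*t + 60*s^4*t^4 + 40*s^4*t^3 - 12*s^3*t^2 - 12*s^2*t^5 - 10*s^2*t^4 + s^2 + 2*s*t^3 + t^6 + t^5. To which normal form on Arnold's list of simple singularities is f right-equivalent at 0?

The Hessian of f at 0 is [[2, 0], [0, 0]] with rank 1, so corank 1. A Groebner basis of the Jacobian ideal J(f) in C{s,t} is {s + t^3, s^2, s*t}; counting standard monomials gives mu = 4. Corank 1: A-series; mu = 4 gives A_4.

A_{4}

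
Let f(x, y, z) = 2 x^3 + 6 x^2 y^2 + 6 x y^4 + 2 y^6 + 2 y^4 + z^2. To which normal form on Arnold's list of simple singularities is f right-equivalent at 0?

E_{6}

The Hessian of f at 0 has rank 1. Corank 2; j^3 = 2*x^3 is a perfect cube, so E-series; the 4-jet and mu = 6 give E_6.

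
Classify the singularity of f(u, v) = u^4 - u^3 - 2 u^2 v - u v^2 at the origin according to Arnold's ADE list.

The Hessian of f at 0 has rank 0. Corank 2; j^3 = -u*(u + v)^2 has shape L^2 M (L != M), so D-series; mu = 5 gives D_5.

D_5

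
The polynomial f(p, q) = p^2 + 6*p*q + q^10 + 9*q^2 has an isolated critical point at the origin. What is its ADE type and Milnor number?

Type A_9, Milnor number mu = 9.

The Hessian of f at 0 is [[2, 6], [6, 18]] with rank 1, so corank 1. A Groebner basis of the Jacobian ideal J(f) in C{p,q} is {q^9, p + 3*q}; counting standard monomials gives mu = 9. Corank 1: A-series; mu = 9 gives A_9.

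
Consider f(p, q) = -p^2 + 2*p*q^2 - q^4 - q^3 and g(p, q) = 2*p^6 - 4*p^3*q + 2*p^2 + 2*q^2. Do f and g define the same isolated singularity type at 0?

No.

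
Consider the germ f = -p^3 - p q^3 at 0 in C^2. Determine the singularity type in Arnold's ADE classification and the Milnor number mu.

Type E7, Milnor number mu = 7.

The Hessian of f at 0 is [[0, 0], [0, 0]] with rank 0, so corank 2. A Groebner basis of the Jacobian ideal J(f) in C{p,q} is {p^3, p*q^2, 3*p^2 + q^3}; counting standard monomials gives mu = 7. Corank 2; j^3 = -p^3 is a perfect cube, so E-series; the 4-jet and mu = 7 give E_7.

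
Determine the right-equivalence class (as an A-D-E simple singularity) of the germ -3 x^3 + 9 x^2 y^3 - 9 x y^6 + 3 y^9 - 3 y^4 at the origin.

E6

The Hessian of f at 0 is [[0, 0], [0, 0]] with rank 0, so corank 2. A Groebner basis of the Jacobian ideal J(f) in C{x,y} is {y^3, x^2}; counting standard monomials gives mu = 6. Corank 2; j^3 = -3*x^3 is a perfect cube, so E-series; the 4-jet and mu = 6 give E_6.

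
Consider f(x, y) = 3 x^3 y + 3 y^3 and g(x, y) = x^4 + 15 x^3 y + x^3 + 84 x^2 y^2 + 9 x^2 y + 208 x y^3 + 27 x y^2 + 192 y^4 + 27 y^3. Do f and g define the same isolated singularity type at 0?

Yes.

The Hessian of f at 0 has rank 0. Corank 2; j^3 = 3*y^3 is a perfect cube, so E-series; the 4-jet and mu = 7 give E_7. The Hessian of g at 0 has rank 0. Corank 2; j^3 = (x + 3*y)^3 is a perfect cube, so E-series; the 4-jet and mu = 7 give E_7. Both have type E_7, hence right-equivalent.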